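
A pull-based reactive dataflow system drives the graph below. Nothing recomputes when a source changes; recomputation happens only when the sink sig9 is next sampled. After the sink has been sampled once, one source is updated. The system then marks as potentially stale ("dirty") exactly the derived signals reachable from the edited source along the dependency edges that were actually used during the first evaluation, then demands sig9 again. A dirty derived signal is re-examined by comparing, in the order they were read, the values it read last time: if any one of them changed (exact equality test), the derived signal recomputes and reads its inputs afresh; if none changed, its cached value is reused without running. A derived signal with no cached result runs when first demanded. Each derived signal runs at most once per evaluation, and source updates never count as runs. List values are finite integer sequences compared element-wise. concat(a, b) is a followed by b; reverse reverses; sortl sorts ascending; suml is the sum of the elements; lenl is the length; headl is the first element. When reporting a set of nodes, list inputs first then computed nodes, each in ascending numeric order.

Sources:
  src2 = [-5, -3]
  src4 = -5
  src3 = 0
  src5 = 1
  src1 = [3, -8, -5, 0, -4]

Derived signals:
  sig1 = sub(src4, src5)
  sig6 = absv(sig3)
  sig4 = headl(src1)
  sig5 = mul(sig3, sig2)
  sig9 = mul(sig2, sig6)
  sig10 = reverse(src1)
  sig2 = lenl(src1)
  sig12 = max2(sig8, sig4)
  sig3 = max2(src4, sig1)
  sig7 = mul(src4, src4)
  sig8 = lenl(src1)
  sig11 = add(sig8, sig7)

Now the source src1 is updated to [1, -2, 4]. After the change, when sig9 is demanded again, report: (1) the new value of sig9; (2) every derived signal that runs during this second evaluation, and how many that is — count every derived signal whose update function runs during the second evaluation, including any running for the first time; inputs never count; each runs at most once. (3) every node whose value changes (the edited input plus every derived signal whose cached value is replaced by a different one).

First evaluation (everything demanded from the output):
  sig1 = sub(-5, 1) = -6
  sig2 = lenl([3, -8, -5, 0, -4]) = 5
  sig3 = max2(-5, -6) = -5
  sig6 = absv(-5) = 5
  sig9 = mul(5, 5) = 25

Propagation after the edit:
  sig2: runs — src1 [3, -8, -5, 0, -4]->[1, -2, 4]; result 3.
  sig9: runs — sig2 5->3; result 15.

New value of sig9: 15.
Derived signals that run: sig2, sig9 — 2 in total.
Values that change: src1, sig2, sig9.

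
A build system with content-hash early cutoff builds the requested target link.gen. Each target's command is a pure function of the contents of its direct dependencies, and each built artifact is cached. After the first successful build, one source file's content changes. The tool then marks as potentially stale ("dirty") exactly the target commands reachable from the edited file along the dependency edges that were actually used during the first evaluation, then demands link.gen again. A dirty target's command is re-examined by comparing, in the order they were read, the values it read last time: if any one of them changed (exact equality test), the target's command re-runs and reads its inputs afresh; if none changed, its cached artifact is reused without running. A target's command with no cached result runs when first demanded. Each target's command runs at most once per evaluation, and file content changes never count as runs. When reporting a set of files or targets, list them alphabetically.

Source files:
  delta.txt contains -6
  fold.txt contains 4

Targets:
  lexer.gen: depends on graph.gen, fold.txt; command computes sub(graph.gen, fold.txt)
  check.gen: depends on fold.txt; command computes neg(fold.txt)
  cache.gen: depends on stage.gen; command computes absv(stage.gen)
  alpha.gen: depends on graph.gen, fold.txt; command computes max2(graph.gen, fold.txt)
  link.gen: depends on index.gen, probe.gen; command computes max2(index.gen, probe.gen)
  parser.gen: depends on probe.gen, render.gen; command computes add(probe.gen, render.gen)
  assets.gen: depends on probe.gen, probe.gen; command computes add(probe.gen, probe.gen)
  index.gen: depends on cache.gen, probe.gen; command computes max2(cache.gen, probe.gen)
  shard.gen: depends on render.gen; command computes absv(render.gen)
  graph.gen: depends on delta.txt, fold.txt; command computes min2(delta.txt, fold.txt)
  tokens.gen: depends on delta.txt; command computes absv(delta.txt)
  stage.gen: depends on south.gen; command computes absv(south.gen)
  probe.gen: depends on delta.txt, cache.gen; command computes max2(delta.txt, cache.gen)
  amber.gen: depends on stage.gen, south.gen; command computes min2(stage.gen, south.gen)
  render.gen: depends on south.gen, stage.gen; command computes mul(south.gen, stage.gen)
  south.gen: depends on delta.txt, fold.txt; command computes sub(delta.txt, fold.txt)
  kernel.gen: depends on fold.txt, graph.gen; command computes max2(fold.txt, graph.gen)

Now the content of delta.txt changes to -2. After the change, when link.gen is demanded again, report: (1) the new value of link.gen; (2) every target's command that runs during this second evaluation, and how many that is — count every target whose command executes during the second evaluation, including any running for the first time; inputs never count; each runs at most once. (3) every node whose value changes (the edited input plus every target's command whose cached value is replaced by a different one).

New value of link.gen: 6.
Target commands that run: cache.gen, index.gen, link.gen, probe.gen, south.gen, stage.gen — 6 in total.
Values that change: cache.gen, delta.txt, index.gen, link.gen, probe.gen, south.gen, stage.gen.

First evaluation (everything demanded from the output):
  south.gen = sub(-6, 4) = -10
  stage.gen = absv(-10) = 10
  cache.gen = absv(10) = 10
  probe.gen = max2(-6, 10) = 10
  index.gen = max2(10, 10) = 10
  link.gen = max2(10, 10) = 10

Propagation after the edit:
  south.gen: runs — delta.txt -6->-2; result -6.
  stage.gen: runs — south.gen -10->-6; result 6.
  cache.gen: runs — stage.gen 10->6; result 6.
  probe.gen: runs — delta.txt -6->-2; cache.gen 10->6; result 6.
  index.gen: runs — cache.gen 10->6; probe.gen 10->6; result 6.
  link.gen: runs — index.gen 10->6; probe.gen 10->6; result 6.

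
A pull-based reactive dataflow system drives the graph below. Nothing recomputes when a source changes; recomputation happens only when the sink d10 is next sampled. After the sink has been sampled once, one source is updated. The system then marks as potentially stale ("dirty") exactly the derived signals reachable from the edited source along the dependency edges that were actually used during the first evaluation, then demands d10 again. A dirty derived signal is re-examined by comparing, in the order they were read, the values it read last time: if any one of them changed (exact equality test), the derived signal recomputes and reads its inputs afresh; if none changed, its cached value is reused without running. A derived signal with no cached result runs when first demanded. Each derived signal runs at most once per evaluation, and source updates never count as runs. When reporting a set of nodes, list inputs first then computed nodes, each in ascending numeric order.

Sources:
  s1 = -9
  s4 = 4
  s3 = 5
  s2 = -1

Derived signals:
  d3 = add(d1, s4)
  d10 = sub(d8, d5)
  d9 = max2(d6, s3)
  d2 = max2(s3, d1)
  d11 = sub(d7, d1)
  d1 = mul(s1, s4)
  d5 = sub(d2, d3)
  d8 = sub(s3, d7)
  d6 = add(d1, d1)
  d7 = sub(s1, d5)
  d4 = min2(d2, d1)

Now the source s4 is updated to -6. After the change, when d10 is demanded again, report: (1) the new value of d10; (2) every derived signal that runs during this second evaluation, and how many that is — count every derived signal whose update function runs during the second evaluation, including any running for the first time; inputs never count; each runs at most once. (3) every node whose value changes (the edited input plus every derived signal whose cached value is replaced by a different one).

New value of d10: 14.
Derived signals that run: d1, d2, d3, d5, d7, d8, d10 — 7 in total.
Values that change: s4, d1, d2, d3, d5, d7, d8.

First evaluation (everything demanded from the output):
  d1 = mul(-9, 4) = -36
  d2 = max2(5, -36) = 5
  d3 = add(-36, 4) = -32
  d5 = sub(5, -32) = 37
  d7 = sub(-9, 37) = -46
  d8 = sub(5, -46) = 51
  d10 = sub(51, 37) = 14

Propagation after the edit:
  d1: runs — s4 4->-6; result 54.
  d2: runs — d1 -36->54; result 54.
  d3: runs — d1 -36->54; s4 4->-6; result 48.
  d5: runs — d2 5->54; d3 -32->48; result 6.
  d7: runs — d5 37->6; result -15.
  d8: runs — d7 -46->-15; result 20.
  d10: runs — d8 51->20; d5 37->6; result 14 (same value as before).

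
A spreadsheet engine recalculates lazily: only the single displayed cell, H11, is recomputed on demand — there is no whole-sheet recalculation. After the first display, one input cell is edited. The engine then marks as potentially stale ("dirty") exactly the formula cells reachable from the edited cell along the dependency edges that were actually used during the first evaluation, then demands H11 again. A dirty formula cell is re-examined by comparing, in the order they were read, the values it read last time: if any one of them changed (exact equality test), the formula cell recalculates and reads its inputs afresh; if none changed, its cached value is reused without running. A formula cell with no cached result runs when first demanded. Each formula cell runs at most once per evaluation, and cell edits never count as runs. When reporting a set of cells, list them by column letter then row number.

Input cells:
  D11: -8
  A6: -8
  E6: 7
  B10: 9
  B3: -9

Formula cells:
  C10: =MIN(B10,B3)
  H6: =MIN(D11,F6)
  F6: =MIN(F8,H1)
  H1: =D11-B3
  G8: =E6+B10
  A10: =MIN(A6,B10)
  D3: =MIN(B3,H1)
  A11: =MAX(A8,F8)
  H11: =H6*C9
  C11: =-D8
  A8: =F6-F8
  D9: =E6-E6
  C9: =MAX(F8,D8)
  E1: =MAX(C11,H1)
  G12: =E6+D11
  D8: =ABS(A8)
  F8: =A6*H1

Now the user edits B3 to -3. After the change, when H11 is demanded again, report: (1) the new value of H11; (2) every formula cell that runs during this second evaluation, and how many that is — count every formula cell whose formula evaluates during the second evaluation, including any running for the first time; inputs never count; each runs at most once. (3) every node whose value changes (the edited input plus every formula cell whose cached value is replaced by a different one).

New value of H11: -360.
Formula cells that run: A8, C9, D8, F6, F8, H1, H6, H11 — 8 in total.
Values that change: A8, B3, C9, D8, F6, F8, H1, H11.

First evaluation (everything demanded from the output):
  H1 = -8 - -9 = 1
  F8 = -8 * 1 = -8
  F6 = MIN(-8, 1) = -8
  A8 = -8 - -8 = 0
  D8 = ABS(0) = 0
  C9 = MAX(-8, 0) = 0
  H6 = MIN(-8, -8) = -8
  H11 = -8 * 0 = 0

Propagation after the edit:
  H1: runs — B3 -9->-3; result -5.
  F8: runs — H1 1->-5; result 40.
  F6: runs — F8 -8->40; H1 1->-5; result -5.
  A8: runs — F6 -8->-5; F8 -8->40; result -45.
  D8: runs — A8 0->-45; result 45.
  C9: runs — F8 -8->40; D8 0->45; result 45.
  H6: runs — F6 -8->-5; result -8 (same value as before).
  H11: runs — C9 0->45; result -360.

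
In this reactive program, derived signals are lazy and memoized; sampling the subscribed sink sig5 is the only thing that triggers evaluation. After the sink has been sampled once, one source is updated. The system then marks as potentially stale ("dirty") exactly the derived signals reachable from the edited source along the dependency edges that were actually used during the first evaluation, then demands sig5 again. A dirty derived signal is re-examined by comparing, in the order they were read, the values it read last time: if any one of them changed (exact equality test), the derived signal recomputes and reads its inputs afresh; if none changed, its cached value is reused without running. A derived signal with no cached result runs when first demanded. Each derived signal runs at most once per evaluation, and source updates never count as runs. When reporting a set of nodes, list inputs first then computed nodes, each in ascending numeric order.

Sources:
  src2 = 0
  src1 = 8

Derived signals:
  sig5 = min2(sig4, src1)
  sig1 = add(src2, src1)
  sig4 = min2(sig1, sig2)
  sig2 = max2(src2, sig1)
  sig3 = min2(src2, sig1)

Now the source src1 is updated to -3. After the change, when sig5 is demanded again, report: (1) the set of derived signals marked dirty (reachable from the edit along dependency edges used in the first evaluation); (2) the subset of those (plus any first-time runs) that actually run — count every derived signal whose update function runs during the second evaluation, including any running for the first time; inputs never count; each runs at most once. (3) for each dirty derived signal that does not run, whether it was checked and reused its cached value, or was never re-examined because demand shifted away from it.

The edit dirties: sig1, sig2, sig4, sig5.
4 derived signals run: sig1, sig2, sig4, sig5.
No dirty derived signal escaped a run.

First demand of the output computes:
  sig1 = add(0, 8) = 8
  sig2 = max2(0, 8) = 8
  sig4 = min2(8, 8) = 8
  sig5 = min2(8, 8) = 8

After the edit, cleaning proceeds:
  sig1: a read changed (src1 8->-3) — executes, giving -3.
  sig2: a read changed (sig1 8->-3) — executes, giving 0.
  sig4: a read changed (sig1 8->-3; sig2 8->0) — executes, giving -3.
  sig5: a read changed (sig4 8->-3; src1 8->-3) — executes, giving -3.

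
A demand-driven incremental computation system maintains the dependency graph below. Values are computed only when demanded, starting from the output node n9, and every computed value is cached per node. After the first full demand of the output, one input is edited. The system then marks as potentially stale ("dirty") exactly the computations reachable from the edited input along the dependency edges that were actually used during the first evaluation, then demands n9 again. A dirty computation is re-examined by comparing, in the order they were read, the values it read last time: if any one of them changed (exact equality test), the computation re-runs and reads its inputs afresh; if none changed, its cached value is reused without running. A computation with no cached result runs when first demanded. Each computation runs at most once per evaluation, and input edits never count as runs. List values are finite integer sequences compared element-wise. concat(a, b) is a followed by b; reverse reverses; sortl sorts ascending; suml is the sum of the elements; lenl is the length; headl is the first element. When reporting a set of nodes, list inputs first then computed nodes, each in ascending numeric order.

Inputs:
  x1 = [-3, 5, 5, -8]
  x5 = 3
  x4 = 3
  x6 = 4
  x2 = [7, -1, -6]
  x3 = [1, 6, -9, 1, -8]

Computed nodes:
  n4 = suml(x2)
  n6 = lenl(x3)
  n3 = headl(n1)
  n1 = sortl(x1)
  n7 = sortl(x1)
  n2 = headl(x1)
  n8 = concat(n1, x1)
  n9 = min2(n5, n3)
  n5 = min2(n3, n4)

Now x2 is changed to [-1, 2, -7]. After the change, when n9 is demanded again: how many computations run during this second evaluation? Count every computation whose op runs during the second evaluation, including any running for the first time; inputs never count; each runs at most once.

Computations that run: n4, n5 — 2 in total.
Key observation: the change is absorbed at n5 — it re-runs but produces the same value, and the output's value is unchanged.

First evaluation (everything demanded from the output):
  n1 = sortl([-3, 5, 5, -8]) = [-8, -3, 5, 5]
  n3 = headl([-8, -3, 5, 5]) = -8
  n4 = suml([7, -1, -6]) = 0
  n5 = min2(-8, 0) = -8
  n9 = min2(-8, -8) = -8

Propagation after the edit:
  n4: runs — x2 [7, -1, -6]->[-1, 2, -7]; result -6.
  n5: runs — n4 0->-6; result -8 (same value as before).
  n9: checked — values it read are unchanged (n5 unchanged, n3 unchanged); reused cached -8 without running.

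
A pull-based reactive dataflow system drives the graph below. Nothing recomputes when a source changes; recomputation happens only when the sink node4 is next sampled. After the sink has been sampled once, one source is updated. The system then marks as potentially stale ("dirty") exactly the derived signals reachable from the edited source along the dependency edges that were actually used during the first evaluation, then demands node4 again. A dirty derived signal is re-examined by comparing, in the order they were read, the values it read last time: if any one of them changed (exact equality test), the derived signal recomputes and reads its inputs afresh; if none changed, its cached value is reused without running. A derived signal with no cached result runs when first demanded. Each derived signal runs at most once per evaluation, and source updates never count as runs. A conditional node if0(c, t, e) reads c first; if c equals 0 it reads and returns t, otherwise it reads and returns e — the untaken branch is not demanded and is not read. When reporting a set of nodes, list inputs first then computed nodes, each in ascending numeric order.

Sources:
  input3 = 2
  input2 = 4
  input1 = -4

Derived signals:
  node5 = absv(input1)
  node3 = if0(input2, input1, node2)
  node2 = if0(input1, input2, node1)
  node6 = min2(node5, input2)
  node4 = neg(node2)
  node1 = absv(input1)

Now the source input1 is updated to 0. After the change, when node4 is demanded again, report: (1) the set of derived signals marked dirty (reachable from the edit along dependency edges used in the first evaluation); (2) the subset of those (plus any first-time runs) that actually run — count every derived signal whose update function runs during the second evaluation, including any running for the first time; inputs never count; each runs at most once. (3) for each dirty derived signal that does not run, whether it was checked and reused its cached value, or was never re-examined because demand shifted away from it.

Marked dirty: node1, node2, node4.
Derived signals that run: node2 — 1 in total.
Checked but reused from cache: node4.
Never re-examined (demand shifted away): node1.
Key observation: a condition flipped, so demand moved to the other branch — node1 is never re-examined.

First evaluation (everything demanded from the output):
  node1 = absv(-4) = 4
  node2 = if0(input1=-4 -> else branch node1) = 4
  node4 = neg(4) = -4

Propagation after the edit:
  node1: marked dirty but never re-examined — demand shifted away from it.
  node2: runs — input1 -4->0; result 4 (same value as before).
  node4: checked — values it read are unchanged (node2 unchanged); reused cached -4 without running.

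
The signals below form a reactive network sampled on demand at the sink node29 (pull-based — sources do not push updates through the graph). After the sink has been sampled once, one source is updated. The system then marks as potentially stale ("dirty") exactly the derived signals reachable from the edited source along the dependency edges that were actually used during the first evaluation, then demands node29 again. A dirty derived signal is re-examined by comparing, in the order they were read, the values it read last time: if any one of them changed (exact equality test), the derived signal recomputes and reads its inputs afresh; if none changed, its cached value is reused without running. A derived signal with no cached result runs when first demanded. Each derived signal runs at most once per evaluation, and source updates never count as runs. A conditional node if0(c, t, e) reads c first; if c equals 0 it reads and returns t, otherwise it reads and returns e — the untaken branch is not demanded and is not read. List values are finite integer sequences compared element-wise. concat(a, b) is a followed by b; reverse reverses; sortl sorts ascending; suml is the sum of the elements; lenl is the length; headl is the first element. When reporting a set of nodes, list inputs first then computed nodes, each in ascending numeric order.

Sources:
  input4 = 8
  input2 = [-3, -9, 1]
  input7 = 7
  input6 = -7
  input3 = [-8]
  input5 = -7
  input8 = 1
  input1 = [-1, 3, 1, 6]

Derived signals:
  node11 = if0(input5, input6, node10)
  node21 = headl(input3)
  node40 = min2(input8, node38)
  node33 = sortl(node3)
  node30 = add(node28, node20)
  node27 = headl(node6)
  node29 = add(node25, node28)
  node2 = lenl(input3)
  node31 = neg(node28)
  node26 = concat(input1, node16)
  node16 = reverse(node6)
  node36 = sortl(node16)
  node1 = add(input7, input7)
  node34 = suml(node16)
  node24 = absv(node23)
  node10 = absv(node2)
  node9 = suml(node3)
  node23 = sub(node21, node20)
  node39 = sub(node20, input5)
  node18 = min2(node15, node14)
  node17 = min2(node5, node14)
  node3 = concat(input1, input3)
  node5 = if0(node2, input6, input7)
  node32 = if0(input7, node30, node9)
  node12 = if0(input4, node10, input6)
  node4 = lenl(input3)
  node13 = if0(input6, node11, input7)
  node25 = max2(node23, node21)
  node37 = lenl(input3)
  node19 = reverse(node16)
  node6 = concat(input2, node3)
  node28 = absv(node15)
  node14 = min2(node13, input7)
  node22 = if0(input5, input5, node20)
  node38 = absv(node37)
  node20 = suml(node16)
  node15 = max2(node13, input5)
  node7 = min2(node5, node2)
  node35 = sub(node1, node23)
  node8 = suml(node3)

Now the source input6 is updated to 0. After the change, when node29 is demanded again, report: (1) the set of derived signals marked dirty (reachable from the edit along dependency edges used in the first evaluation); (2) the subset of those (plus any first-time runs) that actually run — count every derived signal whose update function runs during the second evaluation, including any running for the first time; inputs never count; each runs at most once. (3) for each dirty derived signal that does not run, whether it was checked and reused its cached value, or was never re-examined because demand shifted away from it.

Dirty set: node13, node15, node28, node29.
Run set: node2, node10, node11, node13, node15, node28, node29 (7 run).
All dirty derived signals ended up running.
The important point: the flipped condition pulls in fresh nodes; node2, node10, node11 run for the first time.

Initial pass — values computed on the first demand:
  node3 = concat([-1, 3, 1, 6], [-8]) = [-1, 3, 1, 6, -8]
  node6 = concat([-3, -9, 1], [-1, 3, 1, 6, -8]) = [-3, -9, 1, -1, 3, 1, 6, -8]
  node13 = if0(input6=-7 -> else branch input7) = 7
  node15 = max2(7, -7) = 7
  node16 = reverse([-3, -9, 1, -1, 3, 1, 6, -8]) = [-8, 6, 1, 3, -1, 1, -9, -3]
  node20 = suml([-8, 6, 1, 3, -1, 1, -9, -3]) = -10
  node21 = headl([-8]) = -8
  node23 = sub(-8, -10) = 2
  node25 = max2(2, -8) = 2
  node28 = absv(7) = 7
  node29 = add(2, 7) = 9

Second demand — change propagation:
  node2: newly demanded (no cache) — executes and yields 1.
  node10: newly demanded (no cache) — executes and yields 1.
  node11: newly demanded (no cache) — executes and yields 1.
  node13: re-runs because input6 -7->0; new result 1.
  node15: re-runs because node13 7->1; new result 1.
  node28: re-runs because node15 7->1; new result 1.
  node29: re-runs because node28 7->1; new result 3.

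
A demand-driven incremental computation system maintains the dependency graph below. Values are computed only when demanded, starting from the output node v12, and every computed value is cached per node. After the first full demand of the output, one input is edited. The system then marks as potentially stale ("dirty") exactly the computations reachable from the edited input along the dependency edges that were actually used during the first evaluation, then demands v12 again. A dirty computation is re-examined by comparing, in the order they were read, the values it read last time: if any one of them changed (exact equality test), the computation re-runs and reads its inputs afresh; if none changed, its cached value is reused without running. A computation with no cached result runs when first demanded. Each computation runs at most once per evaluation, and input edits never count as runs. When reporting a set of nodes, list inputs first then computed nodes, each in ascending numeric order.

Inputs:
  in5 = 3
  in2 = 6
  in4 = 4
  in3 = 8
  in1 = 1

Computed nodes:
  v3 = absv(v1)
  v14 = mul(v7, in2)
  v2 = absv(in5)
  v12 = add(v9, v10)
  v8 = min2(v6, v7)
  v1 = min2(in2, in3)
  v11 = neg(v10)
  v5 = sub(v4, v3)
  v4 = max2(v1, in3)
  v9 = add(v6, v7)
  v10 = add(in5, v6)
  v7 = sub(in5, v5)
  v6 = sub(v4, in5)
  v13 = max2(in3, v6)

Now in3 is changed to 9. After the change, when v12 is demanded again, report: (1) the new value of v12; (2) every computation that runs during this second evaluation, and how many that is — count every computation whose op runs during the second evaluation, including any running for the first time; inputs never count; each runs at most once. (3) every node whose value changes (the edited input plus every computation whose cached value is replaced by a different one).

First evaluation (everything demanded from the output):
  v1 = min2(6, 8) = 6
  v3 = absv(6) = 6
  v4 = max2(6, 8) = 8
  v5 = sub(8, 6) = 2
  v6 = sub(8, 3) = 5
  v7 = sub(3, 2) = 1
  v9 = add(5, 1) = 6
  v10 = add(3, 5) = 8
  v12 = add(6, 8) = 14

Propagation after the edit:
  v1: runs — in3 8->9; result 6 (same value as before).
  v3: checked — values it read are unchanged (v1 unchanged); reused cached 6 without running.
  v4: runs — in3 8->9; result 9.
  v5: runs — v4 8->9; result 3.
  v6: runs — v4 8->9; result 6.
  v7: runs — v5 2->3; result 0.
  v9: runs — v6 5->6; v7 1->0; result 6 (same value as before).
  v10: runs — v6 5->6; result 9.
  v12: runs — v10 8->9; result 15.

Key observation: the cutoff stops propagation at v3 — its inputs' values are unchanged, so it reuses its cache.

New value of v12: 15.
Computations that run: v1, v4, v5, v6, v7, v9, v10, v12 — 8 in total.
Values that change: in3, v4, v5, v6, v7, v10, v12.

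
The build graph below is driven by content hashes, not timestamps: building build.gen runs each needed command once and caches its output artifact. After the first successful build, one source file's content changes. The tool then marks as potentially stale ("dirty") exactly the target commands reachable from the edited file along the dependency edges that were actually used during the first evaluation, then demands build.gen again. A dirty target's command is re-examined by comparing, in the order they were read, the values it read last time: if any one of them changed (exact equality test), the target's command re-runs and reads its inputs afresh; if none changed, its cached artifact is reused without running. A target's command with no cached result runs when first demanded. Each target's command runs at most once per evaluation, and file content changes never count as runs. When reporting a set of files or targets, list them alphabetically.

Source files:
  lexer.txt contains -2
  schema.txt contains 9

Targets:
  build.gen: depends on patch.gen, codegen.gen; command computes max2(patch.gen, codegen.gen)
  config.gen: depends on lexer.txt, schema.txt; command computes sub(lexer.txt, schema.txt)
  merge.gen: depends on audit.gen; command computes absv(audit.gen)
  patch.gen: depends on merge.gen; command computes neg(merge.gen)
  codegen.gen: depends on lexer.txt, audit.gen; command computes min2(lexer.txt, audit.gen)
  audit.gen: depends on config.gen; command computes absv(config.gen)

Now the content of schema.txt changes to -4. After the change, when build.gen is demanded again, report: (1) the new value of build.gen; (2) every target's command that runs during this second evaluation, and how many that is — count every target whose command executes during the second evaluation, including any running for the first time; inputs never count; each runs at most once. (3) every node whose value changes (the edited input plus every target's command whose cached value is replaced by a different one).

Initial pass — values computed on the first demand:
  config.gen = sub(-2, 9) = -11
  audit.gen = absv(-11) = 11
  codegen.gen = min2(-2, 11) = -2
  merge.gen = absv(11) = 11
  patch.gen = neg(11) = -11
  build.gen = max2(-11, -2) = -2

Second demand — change propagation:
  config.gen: re-runs because schema.txt 9->-4; new result 2.
  audit.gen: re-runs because config.gen -11->2; new result 2.
  codegen.gen: re-runs because audit.gen 11->2; new result -2 (unchanged).
  merge.gen: re-runs because audit.gen 11->2; new result 2.
  patch.gen: re-runs because merge.gen 11->2; new result -2.
  build.gen: re-runs because patch.gen -11->-2; new result -2 (unchanged).

build.gen now evaluates to -2.
Run set: audit.gen, build.gen, codegen.gen, config.gen, merge.gen, patch.gen (6 run).
Changed values: audit.gen, config.gen, merge.gen, patch.gen, schema.txt.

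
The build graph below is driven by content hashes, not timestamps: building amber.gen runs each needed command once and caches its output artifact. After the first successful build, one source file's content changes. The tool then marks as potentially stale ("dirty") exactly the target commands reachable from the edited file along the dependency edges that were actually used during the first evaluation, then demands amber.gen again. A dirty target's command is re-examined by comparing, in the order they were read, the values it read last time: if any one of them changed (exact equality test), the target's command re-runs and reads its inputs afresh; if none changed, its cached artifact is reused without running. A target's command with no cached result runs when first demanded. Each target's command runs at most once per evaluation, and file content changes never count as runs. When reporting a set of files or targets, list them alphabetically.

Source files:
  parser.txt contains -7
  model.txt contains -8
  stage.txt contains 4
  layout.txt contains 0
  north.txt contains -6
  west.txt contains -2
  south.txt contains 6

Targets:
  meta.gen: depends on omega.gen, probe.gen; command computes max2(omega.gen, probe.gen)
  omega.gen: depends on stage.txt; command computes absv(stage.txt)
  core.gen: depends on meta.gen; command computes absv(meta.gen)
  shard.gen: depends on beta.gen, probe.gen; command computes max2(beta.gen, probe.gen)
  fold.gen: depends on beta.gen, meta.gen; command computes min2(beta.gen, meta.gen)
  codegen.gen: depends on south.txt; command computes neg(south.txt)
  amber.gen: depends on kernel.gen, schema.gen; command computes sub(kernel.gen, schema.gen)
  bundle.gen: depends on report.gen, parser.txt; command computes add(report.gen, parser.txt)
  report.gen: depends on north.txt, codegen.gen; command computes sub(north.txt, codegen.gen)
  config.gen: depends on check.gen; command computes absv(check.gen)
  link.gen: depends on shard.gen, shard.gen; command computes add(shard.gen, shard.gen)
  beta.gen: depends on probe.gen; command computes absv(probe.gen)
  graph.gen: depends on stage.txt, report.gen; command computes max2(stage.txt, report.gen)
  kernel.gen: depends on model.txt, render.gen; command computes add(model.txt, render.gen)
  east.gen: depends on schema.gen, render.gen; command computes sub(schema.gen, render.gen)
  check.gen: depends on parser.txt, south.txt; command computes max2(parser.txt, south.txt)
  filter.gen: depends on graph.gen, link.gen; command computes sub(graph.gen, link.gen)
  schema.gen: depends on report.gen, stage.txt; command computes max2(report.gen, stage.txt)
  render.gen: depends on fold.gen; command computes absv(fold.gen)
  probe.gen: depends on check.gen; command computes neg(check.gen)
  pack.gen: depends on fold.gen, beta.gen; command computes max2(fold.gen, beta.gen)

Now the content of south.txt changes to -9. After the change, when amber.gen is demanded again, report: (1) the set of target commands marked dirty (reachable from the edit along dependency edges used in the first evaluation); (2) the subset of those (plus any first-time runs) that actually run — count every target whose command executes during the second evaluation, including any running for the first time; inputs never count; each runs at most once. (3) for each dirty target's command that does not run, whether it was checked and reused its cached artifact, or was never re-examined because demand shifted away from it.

Initial pass — values computed on the first demand:
  check.gen = max2(-7, 6) = 6
  codegen.gen = neg(6) = -6
  omega.gen = absv(4) = 4
  probe.gen = neg(6) = -6
  beta.gen = absv(-6) = 6
  meta.gen = max2(4, -6) = 4
  fold.gen = min2(6, 4) = 4
  render.gen = absv(4) = 4
  kernel.gen = add(-8, 4) = -4
  report.gen = sub(-6, -6) = 0
  schema.gen = max2(0, 4) = 4
  amber.gen = sub(-4, 4) = -8

Second demand — change propagation:
  check.gen: re-runs because south.txt 6->-9; new result -7.
  codegen.gen: re-runs because south.txt 6->-9; new result 9.
  probe.gen: re-runs because check.gen 6->-7; new result 7.
  beta.gen: re-runs because probe.gen -6->7; new result 7.
  meta.gen: re-runs because probe.gen -6->7; new result 7.
  fold.gen: re-runs because beta.gen 6->7; meta.gen 4->7; new result 7.
  render.gen: re-runs because fold.gen 4->7; new result 7.
  kernel.gen: re-runs because render.gen 4->7; new result -1.
  report.gen: re-runs because codegen.gen -6->9; new result -15.
  schema.gen: re-runs because report.gen 0->-15; new result 4 (unchanged).
  amber.gen: re-runs because kernel.gen -4->-1; new result -5.

Dirty set: amber.gen, beta.gen, check.gen, codegen.gen, fold.gen, kernel.gen, meta.gen, probe.gen, render.gen, report.gen, schema.gen.
Run set: amber.gen, beta.gen, check.gen, codegen.gen, fold.gen, kernel.gen, meta.gen, probe.gen, render.gen, report.gen, schema.gen (11 run).
All dirty target commands ended up running.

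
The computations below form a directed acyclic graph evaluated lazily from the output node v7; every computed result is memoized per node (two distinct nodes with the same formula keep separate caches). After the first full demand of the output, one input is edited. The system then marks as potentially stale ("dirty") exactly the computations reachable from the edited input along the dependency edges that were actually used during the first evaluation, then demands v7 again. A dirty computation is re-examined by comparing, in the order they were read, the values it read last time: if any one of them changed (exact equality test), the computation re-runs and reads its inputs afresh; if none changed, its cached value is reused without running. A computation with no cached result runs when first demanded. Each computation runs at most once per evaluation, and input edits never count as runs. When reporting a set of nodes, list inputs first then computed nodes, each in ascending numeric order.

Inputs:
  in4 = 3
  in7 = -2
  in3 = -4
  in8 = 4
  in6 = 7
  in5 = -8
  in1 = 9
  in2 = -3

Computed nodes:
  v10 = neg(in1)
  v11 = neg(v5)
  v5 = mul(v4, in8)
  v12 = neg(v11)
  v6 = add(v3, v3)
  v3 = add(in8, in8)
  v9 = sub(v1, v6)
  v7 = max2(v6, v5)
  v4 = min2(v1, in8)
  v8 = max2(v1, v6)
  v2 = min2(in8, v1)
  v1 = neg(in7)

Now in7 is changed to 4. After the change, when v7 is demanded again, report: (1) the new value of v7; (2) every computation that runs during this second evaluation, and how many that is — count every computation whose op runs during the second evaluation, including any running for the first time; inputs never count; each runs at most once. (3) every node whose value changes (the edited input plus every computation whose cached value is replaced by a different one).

Demanding v7 again yields 16.
4 computations run: v1, v4, v5, v7.
The nodes whose values change: in7, v1, v4, v5.

First demand of the output computes:
  v1 = neg(-2) = 2
  v3 = add(4, 4) = 8
  v4 = min2(2, 4) = 2
  v5 = mul(2, 4) = 8
  v6 = add(8, 8) = 16
  v7 = max2(16, 8) = 16

After the edit, cleaning proceeds:
  v1: a read changed (in7 -2->4) — executes, giving -4.
  v4: a read changed (v1 2->-4) — executes, giving -4.
  v5: a read changed (v4 2->-4) — executes, giving -16.
  v7: a read changed (v5 8->-16) — executes, giving 16 — identical to its old value.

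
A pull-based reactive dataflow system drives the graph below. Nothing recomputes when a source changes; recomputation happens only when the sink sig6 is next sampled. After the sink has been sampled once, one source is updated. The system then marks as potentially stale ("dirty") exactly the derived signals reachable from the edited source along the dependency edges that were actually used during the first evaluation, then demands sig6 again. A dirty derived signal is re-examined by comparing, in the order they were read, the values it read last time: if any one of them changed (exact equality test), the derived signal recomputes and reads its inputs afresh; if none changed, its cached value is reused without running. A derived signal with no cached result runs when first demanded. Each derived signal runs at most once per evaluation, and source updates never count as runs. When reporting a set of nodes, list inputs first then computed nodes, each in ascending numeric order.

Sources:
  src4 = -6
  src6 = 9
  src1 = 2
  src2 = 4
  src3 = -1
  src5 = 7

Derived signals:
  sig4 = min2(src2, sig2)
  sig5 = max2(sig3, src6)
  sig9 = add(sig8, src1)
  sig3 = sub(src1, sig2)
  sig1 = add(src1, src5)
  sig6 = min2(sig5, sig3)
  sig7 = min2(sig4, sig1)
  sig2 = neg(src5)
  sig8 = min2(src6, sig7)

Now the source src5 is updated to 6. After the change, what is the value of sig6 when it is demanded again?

New value of sig6: 8.

First evaluation (everything demanded from the output):
  sig2 = neg(7) = -7
  sig3 = sub(2, -7) = 9
  sig5 = max2(9, 9) = 9
  sig6 = min2(9, 9) = 9

Propagation after the edit:
  sig2: runs — src5 7->6; result -6.
  sig3: runs — sig2 -7->-6; result 8.
  sig5: runs — sig3 9->8; result 9 (same value as before).
  sig6: runs — sig3 9->8; result 8.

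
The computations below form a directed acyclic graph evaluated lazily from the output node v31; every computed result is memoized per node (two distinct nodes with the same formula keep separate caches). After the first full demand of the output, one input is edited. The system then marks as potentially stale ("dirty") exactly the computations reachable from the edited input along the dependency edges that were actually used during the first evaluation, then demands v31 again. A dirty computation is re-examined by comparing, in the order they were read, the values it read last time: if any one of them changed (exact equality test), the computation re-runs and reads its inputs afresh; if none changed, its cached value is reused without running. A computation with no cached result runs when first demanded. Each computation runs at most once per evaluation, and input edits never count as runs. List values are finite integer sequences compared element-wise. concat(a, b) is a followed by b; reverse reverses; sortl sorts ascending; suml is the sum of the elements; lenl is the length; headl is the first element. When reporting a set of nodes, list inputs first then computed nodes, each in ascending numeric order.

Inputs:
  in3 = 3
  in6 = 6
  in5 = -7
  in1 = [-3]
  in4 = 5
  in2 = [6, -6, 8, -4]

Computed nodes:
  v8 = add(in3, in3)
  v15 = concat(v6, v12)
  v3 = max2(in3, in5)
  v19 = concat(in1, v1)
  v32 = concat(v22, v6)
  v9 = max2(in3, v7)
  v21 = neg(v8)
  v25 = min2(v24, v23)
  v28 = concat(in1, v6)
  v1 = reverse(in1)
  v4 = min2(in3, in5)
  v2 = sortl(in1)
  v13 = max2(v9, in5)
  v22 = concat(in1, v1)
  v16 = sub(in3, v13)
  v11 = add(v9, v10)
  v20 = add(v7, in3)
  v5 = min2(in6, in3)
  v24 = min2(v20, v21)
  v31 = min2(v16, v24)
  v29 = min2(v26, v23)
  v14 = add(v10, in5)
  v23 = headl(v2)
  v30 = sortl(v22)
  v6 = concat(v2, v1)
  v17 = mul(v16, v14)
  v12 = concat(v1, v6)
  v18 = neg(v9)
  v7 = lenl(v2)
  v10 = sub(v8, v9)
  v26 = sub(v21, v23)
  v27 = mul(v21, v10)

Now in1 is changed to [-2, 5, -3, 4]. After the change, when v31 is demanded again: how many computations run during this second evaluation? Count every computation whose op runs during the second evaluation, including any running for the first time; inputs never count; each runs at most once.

First demand of the output computes:
  v2 = sortl([-3]) = [-3]
  v7 = lenl([-3]) = 1
  v8 = add(3, 3) = 6
  v9 = max2(3, 1) = 3
  v13 = max2(3, -7) = 3
  v16 = sub(3, 3) = 0
  v20 = add(1, 3) = 4
  v21 = neg(6) = -6
  v24 = min2(4, -6) = -6
  v31 = min2(0, -6) = -6

After the edit, cleaning proceeds:
  v2: a read changed (in1 [-3]->[-2, 5, -3, 4]) — executes, giving [-3, -2, 4, 5].
  v7: a read changed (v2 [-3]->[-3, -2, 4, 5]) — executes, giving 4.
  v9: a read changed (v7 1->4) — executes, giving 4.
  v13: a read changed (v9 3->4) — executes, giving 4.
  v16: a read changed (v13 3->4) — executes, giving -1.
  v20: a read changed (v7 1->4) — executes, giving 7.
  v24: a read changed (v20 4->7) — executes, giving -6 — identical to its old value.
  v31: a read changed (v16 0->-1) — executes, giving -6 — identical to its old value.

8 computations run: v2, v7, v9, v13, v16, v20, v24, v31.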